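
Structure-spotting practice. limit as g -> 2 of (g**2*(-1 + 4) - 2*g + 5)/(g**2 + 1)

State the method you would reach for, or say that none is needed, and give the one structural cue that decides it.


Best approach: no special technique — no denominator vanishes and nothing blows up at 2: direct substitution is the whole computation.


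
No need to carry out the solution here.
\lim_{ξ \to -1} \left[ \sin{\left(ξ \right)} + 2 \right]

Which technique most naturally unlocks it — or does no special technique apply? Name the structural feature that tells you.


Technique: no special technique — the function is continuous at -1; evaluation is itself the limit, no machinery required.


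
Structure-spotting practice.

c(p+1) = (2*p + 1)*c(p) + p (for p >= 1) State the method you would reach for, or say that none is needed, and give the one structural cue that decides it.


Verdict: a summation factor — an index-dependent multiplier 2*p + 1 rules out characteristic roots; a summation factor converts it to a pure difference.


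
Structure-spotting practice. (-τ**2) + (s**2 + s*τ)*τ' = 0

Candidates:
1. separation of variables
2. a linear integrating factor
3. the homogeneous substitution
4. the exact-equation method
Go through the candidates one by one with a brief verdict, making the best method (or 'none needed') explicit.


Best approach: the homogeneous substitution — the slope's numerator and denominator share total degree; set v = τ/s and the equation drops to separable form. Suitably rearranged — at times with the variables' roles exchanged — this doubles as a Bernoulli equation; the homogeneous reading needs no such setup.
- separation of variables: the two dependences do not factor apart.
- a linear integrating factor — the unknown enters nonlinearly (through a power, a denominator, or a transcendental function), which the linear integrating-factor recipe cannot absorb as-is — any repair would come from a preliminary substitution, not the factor.
- the homogeneous substitution: applicable, and directly so.
- the exact-equation method — exactness fails on the nose — the mixed partials do not match.


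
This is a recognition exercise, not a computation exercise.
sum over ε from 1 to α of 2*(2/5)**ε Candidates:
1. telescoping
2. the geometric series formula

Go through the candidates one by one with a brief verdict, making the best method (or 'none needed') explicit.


Verdict: the geometric series formula — each term is 2/5 times the previous one, so the geometric-series formula applies directly.
- telescoping: neither a shifted-difference shape nor integer-spaced poles are present.
- the geometric series formula: a fit — the right tool for this form.


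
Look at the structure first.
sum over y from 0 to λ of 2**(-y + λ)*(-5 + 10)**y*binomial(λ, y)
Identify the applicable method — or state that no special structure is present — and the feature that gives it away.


Method: the binomial theorem — terms weighting binomial(λ, y) against matched powers of (-5 + 10) and 2 reassemble into ((-5 + 10) + 2)^λ by the binomial theorem.


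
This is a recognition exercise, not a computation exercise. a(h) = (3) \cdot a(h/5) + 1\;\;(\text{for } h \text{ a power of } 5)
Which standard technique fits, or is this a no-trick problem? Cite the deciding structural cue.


Best approach: the master substitution — the argument shrinks by the factor 5, so measure the index on a logarithmic scale and the recursion becomes a shift.


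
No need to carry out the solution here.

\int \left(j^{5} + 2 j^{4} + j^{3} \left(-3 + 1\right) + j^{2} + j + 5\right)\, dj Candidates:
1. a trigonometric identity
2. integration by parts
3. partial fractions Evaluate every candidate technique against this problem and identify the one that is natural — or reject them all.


Diagnosis: no special technique — scan for structure and find none: constant multiples of powers of j, integrate directly.
- a trigonometric identity — there is no trigonometric structure at all — the integrand carries no sine or cosine to rewrite.
- integration by parts: splitting off a factor buys nothing — the integrand integrates directly without parts.
- partial fractions — there is no rational-function structure to decompose.


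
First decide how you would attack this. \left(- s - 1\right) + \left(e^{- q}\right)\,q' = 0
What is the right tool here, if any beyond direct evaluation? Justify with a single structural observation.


Diagnosis: separation of variables — one side of the product carries the independent variable, the other the unknown — the textbook separation shape. The equation is exact as it stands too — a potential function exists — though separation reads the split structure directly.


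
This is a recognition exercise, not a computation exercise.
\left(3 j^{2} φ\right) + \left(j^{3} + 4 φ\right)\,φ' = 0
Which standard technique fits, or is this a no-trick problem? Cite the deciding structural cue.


Technique: the exact-equation method — equality of cross partials is the green light — assemble the potential function term by term.


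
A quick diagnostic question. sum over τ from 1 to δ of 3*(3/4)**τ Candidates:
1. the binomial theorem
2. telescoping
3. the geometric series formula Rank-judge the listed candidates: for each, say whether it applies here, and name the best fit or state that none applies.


Best approach: the geometric series formula — consecutive terms stand in a fixed index-free ratio — the geometric sum formula closes it.
- the binomial theorem: no binomial coefficients pair up with complementary powers here.
- telescoping — the summand is not presented as a shifted difference — a telescoping rewrite may exist, but the displayed structure does not offer one.
- the geometric series formula — a fit — the right tool for this form.


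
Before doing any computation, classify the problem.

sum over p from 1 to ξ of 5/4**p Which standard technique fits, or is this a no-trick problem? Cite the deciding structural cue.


Diagnosis: the geometric series formula — consecutive terms stand in a fixed index-free ratio — the geometric sum formula closes it.


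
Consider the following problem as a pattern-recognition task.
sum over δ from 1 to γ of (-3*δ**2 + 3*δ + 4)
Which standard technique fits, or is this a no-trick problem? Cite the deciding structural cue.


Diagnosis: no special technique — every summand is a constant multiple of a power of δ — apply the standard power-sum identities one degree at a time.


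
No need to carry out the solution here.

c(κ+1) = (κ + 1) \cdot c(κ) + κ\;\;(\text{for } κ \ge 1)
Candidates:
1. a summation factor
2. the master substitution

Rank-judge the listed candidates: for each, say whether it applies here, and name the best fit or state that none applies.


Verdict: a summation factor — an index-dependent multiplier κ + 1 rules out characteristic roots; a summation factor converts it to a pure difference.
- a summation factor — applicable, and directly so.
- the master substitution: no fixed divisor shrinks the index between calls.


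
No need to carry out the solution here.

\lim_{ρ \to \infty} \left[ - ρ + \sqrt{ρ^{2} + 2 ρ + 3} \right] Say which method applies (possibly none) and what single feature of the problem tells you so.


Verdict: conjugate multiplication — an infinity-minus-infinity difference with a surviving radical — multiply by the conjugate to cancel the divergence.


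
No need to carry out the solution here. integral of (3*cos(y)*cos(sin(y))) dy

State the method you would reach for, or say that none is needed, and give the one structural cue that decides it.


Diagnosis: u-substitution — viewed as a product, the integrand is a composition evaluated at sin(y) times (a constant multiple of) that inner expression's derivative, so u = sin(y) makes it elementary.


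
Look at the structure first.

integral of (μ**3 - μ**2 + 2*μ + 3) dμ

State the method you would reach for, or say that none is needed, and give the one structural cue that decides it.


Technique: no special technique — every term is a constant multiple of a power of μ; term-wise power-rule integration needs no preliminary transformation.


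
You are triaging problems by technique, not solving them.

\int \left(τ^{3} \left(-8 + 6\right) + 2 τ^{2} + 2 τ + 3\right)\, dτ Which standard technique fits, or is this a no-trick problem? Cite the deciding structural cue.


Diagnosis: no special technique — every term is a constant multiple of a power of τ; term-wise power-rule integration needs no preliminary transformation.


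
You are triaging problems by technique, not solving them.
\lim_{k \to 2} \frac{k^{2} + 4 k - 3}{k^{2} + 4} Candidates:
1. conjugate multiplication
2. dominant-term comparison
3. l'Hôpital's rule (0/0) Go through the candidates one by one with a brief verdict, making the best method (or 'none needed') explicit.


Technique: no special technique — no denominator vanishes and nothing blows up at 2: direct substitution is the whole computation.
- conjugate multiplication — rationalization has no target — no divergent radical difference appears.
- dominant-term comparison — leading-power comparison does not apply to this form.
- l'Hôpital's rule (0/0): evaluation at the point is determinate, so the rule has nothing to repair.


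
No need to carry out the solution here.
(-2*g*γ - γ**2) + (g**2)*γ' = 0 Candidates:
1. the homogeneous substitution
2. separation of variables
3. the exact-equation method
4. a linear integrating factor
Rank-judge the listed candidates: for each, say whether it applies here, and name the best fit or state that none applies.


Technique: the homogeneous substitution — solved for the derivative, the right side is unchanged under scaling g and γ together — it depends only on the ratio γ/g, so substitute a single ratio variable. A Bernoulli rewrite works here as the equation stands — the homogeneous substitution is the more immediate reading.
- the homogeneous substitution: applies; the problem has the shape this method handles.
- separation of variables: the two dependences are entangled, not a clean product of one-variable pieces.
- the exact-equation method — the mixed partial derivatives differ, so the left side is not a total differential.
- a linear integrating factor — a nonlinear term in the unknown puts this outside the integrating-factor template.


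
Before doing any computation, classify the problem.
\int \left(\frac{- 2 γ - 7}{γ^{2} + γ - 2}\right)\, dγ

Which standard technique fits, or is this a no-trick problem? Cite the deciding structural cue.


Diagnosis: partial fractions — the integrand is a proper rational function and its denominator γ^{2} + γ - 2 factors into distinct pieces, so it splits into simple fractions.


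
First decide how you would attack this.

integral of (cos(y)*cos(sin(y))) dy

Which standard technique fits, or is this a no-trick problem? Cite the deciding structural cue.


Diagnosis: u-substitution — viewed as a product, the integrand is a composition evaluated at sin(y) times (a constant multiple of) that inner expression's derivative, so u = sin(y) makes it elementary.


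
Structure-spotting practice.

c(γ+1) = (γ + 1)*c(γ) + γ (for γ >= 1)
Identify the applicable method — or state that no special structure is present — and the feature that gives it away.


Best approach: a summation factor — with the index-dependent coefficient γ + 1, dividing by the cumulative product turns the left side into a pure difference.


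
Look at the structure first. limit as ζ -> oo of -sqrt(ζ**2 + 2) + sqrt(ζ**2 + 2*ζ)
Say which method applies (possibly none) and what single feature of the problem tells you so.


Diagnosis: conjugate multiplication — turning the difference into a conjugate-rationalized ratio makes the limit readable.


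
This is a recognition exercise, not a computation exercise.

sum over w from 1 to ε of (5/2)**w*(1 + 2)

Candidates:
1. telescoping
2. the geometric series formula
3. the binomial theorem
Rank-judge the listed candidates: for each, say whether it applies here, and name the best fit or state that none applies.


Technique: the geometric series formula — the ratio of consecutive terms is the constant 5/2, independent of the index — a geometric sum.
- telescoping: computed from the summand as displayed, the partial sums build up without the pairwise collapse telescoping exploits.
- the geometric series formula — a fit — the right tool for this form.
- the binomial theorem: the summand does not match any term pattern of an expanded binomial power.


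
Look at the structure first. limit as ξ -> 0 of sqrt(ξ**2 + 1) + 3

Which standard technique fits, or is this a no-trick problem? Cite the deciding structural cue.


Diagnosis: no special technique — no zero denominators, no indeterminate clash at 0 — substitute and read off the value.


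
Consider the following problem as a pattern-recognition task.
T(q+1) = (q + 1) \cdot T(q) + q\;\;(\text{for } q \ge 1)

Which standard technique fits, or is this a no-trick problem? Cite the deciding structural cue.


Best approach: a summation factor — an index-dependent multiplier q + 1 rules out characteristic roots; a summation factor converts it to a pure difference.


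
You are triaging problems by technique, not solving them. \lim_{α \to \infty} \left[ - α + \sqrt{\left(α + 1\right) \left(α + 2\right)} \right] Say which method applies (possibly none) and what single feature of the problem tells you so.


Technique: conjugate multiplication — an infinity-minus-infinity difference with a surviving radical — multiply by the conjugate to cancel the divergence.


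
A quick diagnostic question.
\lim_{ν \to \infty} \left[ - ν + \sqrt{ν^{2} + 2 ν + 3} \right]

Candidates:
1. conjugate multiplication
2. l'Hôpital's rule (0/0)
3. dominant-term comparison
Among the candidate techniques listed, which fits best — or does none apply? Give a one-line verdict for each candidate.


Technique: conjugate multiplication — \sqrt{ν^{2} + 2 ν + 3} and ν both blow up, but their difference is tame once the conjugate rationalizes it.
- conjugate multiplication — applies; the problem has the shape this method handles.
- l'Hôpital's rule (0/0) — substitution produces ∞ − ∞ rather than a vanishing quotient; the rule needs a 0/0 ratio to act on.
- dominant-term comparison — this limit is not decided by comparing leading-term growth at infinity.


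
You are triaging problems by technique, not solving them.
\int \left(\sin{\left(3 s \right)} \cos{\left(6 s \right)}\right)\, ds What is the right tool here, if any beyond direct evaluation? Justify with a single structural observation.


Diagnosis: a trigonometric identity — cross-frequency products like \sin{\left(3 s \right)} \cos{\left(6 s \right)} are the textbook product-to-sum case — the identity converts them to directly integrable sinusoids.


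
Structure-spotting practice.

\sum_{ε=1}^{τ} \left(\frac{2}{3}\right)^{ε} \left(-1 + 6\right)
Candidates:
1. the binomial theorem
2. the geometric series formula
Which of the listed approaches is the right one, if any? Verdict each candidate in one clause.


Technique: the geometric series formula — consecutive terms stand in a fixed index-free ratio — the geometric sum formula closes it.
- the binomial theorem: no binomial coefficients pair up with complementary powers here.
- the geometric series formula — applicable, and directly so.


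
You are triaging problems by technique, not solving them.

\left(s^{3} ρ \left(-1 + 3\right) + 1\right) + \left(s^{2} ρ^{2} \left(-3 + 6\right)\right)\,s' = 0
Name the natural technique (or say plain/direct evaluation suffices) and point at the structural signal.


Diagnosis: the exact-equation method — equality of cross partials is the green light — assemble the potential function term by term.


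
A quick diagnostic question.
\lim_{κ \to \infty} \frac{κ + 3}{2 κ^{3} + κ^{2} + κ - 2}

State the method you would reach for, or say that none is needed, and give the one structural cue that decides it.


Diagnosis: dominant-term comparison — divide by the highest power of κ present: lower-order terms vanish and the dominant ratio remains. Differentiating the expression as a single quotient would eventually settle it as well; matching dominant growth settles it immediately.


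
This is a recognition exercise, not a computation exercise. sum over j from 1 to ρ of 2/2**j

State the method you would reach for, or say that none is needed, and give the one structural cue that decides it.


Technique: the geometric series formula — consecutive terms stand in a fixed index-free ratio — the geometric sum formula closes it.


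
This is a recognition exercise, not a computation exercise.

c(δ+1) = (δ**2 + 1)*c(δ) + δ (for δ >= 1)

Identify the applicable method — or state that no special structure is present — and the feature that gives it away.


Technique: a summation factor — first-order linear but the coefficient δ**2 + 1 moves with the index — divide by the cumulative product and telescope.


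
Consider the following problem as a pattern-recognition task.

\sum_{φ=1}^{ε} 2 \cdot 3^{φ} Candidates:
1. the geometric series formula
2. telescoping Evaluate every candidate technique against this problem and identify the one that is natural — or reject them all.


Diagnosis: the geometric series formula — each summand is the previous one scaled by 3; that constant multiplier is itself the geometric structure.
- the geometric series formula: yes, a natural case for it.
- telescoping — in the displayed form, no term reappears at a neighboring index to cancel against.


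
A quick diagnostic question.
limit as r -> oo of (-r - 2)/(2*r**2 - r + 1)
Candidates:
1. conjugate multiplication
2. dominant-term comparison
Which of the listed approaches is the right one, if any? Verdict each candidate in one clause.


Diagnosis: dominant-term comparison — at large r only the top-degree terms survive; compare the leading terms and the limit falls out.
- conjugate multiplication: multiplying by a conjugate would not remove any indeterminacy here.
- dominant-term comparison — applies; the problem has the shape this method handles.


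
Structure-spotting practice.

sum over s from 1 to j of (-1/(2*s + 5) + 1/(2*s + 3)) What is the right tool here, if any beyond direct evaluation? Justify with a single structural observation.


Technique: telescoping — the summand is 1/(2*s + 3) minus the same expression shifted by one, so consecutive terms cancel in pairs.


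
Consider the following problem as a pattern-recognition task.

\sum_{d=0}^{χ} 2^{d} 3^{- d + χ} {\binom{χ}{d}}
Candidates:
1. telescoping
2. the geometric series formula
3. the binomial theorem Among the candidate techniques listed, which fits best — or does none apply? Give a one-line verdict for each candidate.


Best approach: the binomial theorem — terms weighting {\binom{χ}{d}} against matched powers of 2 and 3 reassemble into (2 + 3)^χ by the binomial theorem.
- telescoping — as presented, consecutive terms share no shifted copy to cancel against — no rewrite is on display to change that.
- the geometric series formula: the term-to-term ratio changes with the index, so the geometric formula cannot close it.
- the binomial theorem — yes — fits the structure here.


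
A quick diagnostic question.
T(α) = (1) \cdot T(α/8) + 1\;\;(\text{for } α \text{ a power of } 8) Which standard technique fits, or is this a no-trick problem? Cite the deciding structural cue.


Method: the master substitution — the argument shrinks by the factor 8, so measure the index on a logarithmic scale and the recursion becomes a shift.


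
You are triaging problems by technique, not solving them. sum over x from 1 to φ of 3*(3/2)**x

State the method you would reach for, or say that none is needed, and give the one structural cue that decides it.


Method: the geometric series formula — consecutive terms stand in a fixed index-free ratio — the geometric sum formula closes it.


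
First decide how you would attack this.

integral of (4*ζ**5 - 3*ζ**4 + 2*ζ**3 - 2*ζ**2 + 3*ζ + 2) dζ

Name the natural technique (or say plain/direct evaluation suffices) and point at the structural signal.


Method: no special technique — the integrand is a sum of constant multiples of powers of ζ — integrate term by term.


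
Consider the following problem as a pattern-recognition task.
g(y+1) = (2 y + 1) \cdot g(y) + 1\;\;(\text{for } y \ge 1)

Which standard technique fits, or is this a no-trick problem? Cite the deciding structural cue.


Verdict: a summation factor — rescale the sequence by the product of the weights 2 y + 1 so far — the recurrence collapses to a plain running sum.


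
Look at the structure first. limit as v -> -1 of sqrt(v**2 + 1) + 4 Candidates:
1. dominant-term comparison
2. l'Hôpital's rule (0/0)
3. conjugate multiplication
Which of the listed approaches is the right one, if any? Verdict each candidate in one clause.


Method: no special technique — the expression is continuous at -1 — substitute and evaluate; no indeterminate form appears.
- dominant-term comparison — no dominant power emerges to decide the limit by degree comparison.
- l'Hôpital's rule (0/0) — evaluation at the point is determinate, so the rule has nothing to repair.
- conjugate multiplication: no divergent radical difference is present for a conjugate pair to cancel.


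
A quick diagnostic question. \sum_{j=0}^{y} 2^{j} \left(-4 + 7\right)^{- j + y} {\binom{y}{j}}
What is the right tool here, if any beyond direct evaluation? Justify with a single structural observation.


Diagnosis: the binomial theorem — {\binom{y}{j}} weighting matched powers of 2 and (-4 + 7) is the expanded form of (2 + (-4 + 7))^y — fold it back up.


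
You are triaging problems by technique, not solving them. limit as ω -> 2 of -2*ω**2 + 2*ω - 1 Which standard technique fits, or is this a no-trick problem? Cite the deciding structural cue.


Method: no special technique — no vanishing denominator and no indeterminate clash at the point — evaluation is immediate.


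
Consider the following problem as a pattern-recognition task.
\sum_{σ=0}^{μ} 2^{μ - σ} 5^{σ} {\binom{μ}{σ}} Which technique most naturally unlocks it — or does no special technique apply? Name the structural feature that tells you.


Best approach: the binomial theorem — terms weighting {\binom{μ}{σ}} against matched powers of 5 and 2 reassemble into (5 + 2)^μ by the binomial theorem.


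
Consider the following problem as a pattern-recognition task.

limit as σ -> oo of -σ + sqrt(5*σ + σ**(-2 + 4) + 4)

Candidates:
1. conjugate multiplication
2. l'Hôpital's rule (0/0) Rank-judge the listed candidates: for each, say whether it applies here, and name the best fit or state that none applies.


Verdict: conjugate multiplication — turning the difference into a conjugate-rationalized ratio makes the limit readable.
- conjugate multiplication: applies; the problem has the shape this method handles.
- l'Hôpital's rule (0/0): substitution produces ∞ − ∞ rather than a vanishing quotient; the rule needs a 0/0 ratio to act on.


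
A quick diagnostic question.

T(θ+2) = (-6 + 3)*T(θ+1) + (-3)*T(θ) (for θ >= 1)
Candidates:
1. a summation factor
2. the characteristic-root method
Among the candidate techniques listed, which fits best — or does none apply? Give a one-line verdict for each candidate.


Verdict: the characteristic-root method — no index-dependence in the weights and nothing inhomogeneous: classic characteristic-equation setup.
- a summation factor — a summation factor telescopes one-step recursions; this one carries higher-order memory.
- the characteristic-root method: a fit — the right tool for this form.


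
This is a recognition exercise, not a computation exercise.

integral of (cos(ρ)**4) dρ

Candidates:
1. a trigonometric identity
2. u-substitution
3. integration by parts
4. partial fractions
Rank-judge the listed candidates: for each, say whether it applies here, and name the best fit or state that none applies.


Diagnosis: a trigonometric identity — even powers like cos(ρ)**4 never integrate directly; the half-angle identity lowers the degree first.
- a trigonometric identity: yes — fits the structure here.
- u-substitution — no subexpression of the integrand pairs with its own derivative as a factor — individual terms may offer their own substitutions, but any change of variable covering the whole integral would have to be constructed from outside the expression.
- integration by parts: not the fit here: there is no polynomial factor to ladder down — parts can still close the trigonometric product by recursion, though the identity rewrite is the direct route.
- partial fractions: there is no rational-function structure to decompose.


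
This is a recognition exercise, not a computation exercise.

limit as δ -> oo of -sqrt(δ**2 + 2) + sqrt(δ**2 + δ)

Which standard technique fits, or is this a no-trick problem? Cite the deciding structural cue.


Technique: conjugate multiplication — the ∞ − ∞ radical form is the exact trigger for the conjugate maneuver.


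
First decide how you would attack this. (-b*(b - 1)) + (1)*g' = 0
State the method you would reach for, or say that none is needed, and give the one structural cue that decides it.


Best approach: no special technique — solved for the derivative, g never appears on the right — this is a direct integration in b, not a differential-equations problem at heart.


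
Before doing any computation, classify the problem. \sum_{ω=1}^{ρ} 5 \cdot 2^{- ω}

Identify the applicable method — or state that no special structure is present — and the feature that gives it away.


Technique: the geometric series formula — consecutive terms stand in a fixed index-free ratio — the geometric sum formula closes it.


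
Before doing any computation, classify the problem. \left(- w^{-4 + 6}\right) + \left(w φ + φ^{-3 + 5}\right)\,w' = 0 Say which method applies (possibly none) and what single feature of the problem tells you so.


Diagnosis: the homogeneous substitution — the slope is degree-zero homogeneous: the ratio substitution v = w/φ collapses it. Rewriting — with the variables' roles exchanged where the shape demands it — would expose a Bernoulli structure too; the homogeneous substitution simply reads the degrees directly.


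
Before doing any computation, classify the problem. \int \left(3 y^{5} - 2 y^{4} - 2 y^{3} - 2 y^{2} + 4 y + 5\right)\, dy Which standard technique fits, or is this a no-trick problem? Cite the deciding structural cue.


Method: no special technique — a term-by-term power-rule job in y; no substitution or rearrangement earns its keep here.


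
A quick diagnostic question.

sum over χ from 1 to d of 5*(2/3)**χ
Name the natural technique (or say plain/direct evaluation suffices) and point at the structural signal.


Method: the geometric series formula — check a ratio of consecutive terms: it is 2/3, independent of the index, so the geometric formula closes the sum.


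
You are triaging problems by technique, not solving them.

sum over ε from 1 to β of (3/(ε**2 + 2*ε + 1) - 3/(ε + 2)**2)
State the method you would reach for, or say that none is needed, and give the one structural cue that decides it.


Best approach: telescoping — this sum is a zipper: each term contributes 3/(ε**2 + 2*ε + 1) and removes the next index's value, which the following term puts back, closing term by term.


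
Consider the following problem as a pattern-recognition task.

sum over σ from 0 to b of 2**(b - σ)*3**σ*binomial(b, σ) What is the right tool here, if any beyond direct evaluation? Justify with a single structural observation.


Best approach: the binomial theorem — binomial coefficients against complementary powers of 3 and 2: recognize the binomial expansion and resum.


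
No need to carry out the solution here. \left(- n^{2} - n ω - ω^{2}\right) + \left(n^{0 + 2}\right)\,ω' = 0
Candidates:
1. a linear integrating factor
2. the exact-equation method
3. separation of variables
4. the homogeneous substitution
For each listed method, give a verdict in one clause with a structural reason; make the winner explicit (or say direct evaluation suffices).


Method: the homogeneous substitution — the slope's numerator and denominator have matching total degree, so it depends only on ω/n and the ratio substitution collapses it.
- a linear integrating factor — a nonlinear term in the unknown puts this outside the integrating-factor template.
- the exact-equation method — exactness fails on the nose — the mixed partials do not match.
- separation of variables: no division isolates the independent variable from the unknown.
- the homogeneous substitution: a fit — the right tool for this form.


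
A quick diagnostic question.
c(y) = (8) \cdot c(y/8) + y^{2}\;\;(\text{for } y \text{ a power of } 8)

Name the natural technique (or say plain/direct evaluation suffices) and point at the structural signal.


Method: the master substitution — the argument shrinks by the factor 8, so measure the index on a logarithmic scale and the recursion becomes a shift.


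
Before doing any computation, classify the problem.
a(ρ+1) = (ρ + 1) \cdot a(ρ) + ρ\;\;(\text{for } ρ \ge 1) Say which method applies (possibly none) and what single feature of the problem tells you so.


Verdict: a summation factor — rescale the sequence by the product of the weights ρ + 1 so far — the recurrence collapses to a plain running sum.


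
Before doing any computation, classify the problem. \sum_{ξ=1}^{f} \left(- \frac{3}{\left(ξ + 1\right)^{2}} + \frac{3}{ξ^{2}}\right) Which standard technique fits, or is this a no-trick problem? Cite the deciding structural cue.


Verdict: telescoping — spot the paired structure — each term adds \frac{3}{ξ^{2}} and subtracts its successor value, which the next term restores: the definition of a telescoping chain.


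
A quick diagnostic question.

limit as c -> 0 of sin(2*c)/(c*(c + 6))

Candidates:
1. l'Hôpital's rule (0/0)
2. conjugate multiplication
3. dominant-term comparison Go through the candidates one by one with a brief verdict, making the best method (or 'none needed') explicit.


Diagnosis: l'Hôpital's rule (0/0) — plug in 0: top and bottom both hit zero, so differentiate each and retry. One could equally expand both pieces locally and compare leading terms; the rule does that in one stroke.
- l'Hôpital's rule (0/0) — yes — fits the structure here.
- conjugate multiplication — rationalization has no target — no divergent radical difference appears.
- dominant-term comparison — leading-power comparison does not apply to this form.


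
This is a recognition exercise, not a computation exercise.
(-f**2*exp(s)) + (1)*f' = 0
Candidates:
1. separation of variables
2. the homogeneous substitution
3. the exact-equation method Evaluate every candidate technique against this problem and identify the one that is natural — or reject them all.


Diagnosis: separation of variables — the slope splits multiplicatively: exp(s) carrying all s-dependence times f**2 carrying all f-dependence — separate and integrate.
- separation of variables — applicable, and directly so.
- the homogeneous substitution — the ratio substitution does not collapse this equation.
- the exact-equation method — no potential function has this form as its differential, as written.


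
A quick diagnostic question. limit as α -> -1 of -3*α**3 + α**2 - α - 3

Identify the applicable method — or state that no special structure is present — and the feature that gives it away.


Diagnosis: no special technique — the expression is continuous at -1 — substitute and evaluate; no indeterminate form appears.


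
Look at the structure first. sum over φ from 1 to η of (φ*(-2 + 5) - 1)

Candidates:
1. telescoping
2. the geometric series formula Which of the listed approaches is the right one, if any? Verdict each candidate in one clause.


Technique: no special technique — no cancellation, no constant ratio, no binomial weights — just polynomial terms summed directly.
- telescoping — in the displayed form, no term reappears at a neighboring index to cancel against.
- the geometric series formula: the term-to-term ratio drifts with the index — the one thing the geometric formula cannot absorb.


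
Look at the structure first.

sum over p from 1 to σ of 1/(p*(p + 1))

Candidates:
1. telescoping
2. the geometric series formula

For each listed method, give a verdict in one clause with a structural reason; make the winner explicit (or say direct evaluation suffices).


Best approach: telescoping — integer-spaced poles in 1/(p*(p + 1)) are the telescoping signature in disguise.
- telescoping: yes — fits the structure here.
- the geometric series formula — the ratio of consecutive terms depends on the index.


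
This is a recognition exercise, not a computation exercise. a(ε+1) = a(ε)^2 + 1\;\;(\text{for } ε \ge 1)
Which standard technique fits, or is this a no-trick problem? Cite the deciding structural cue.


Diagnosis: no special technique — nonlinear feedback in the recursion rules out every root- or factor-based technique.


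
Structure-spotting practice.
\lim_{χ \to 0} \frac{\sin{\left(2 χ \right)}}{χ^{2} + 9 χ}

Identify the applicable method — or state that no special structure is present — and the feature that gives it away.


Verdict: l'Hôpital's rule (0/0) — both numerator and denominator vanish at 0: the genuine 0/0 indeterminate that l'Hôpital exists for. One could equally expand both pieces locally and compare leading terms; the rule does that in one stroke.


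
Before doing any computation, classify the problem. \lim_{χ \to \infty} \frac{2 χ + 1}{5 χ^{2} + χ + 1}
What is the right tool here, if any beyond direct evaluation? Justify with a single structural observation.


Method: dominant-term comparison — as χ grows, only the highest-degree terms matter — compare leading terms and read the limit off. As a single quotient, the ∞/∞ shape would yield to repeated differentiation as well — the growth comparison gets there in one look.


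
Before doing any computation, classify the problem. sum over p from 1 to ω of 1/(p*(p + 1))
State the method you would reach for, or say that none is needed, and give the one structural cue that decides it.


Method: telescoping — 1/(p*(p + 1)) is a collapsed telescope: expand it into simple fractions to see the cancellation.


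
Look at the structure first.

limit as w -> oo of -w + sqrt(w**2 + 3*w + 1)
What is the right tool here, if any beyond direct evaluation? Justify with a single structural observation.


Diagnosis: conjugate multiplication — the ∞ − ∞ radical form is the exact trigger for the conjugate maneuver.


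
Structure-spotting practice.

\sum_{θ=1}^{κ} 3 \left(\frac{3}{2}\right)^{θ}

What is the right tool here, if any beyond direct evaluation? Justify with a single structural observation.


Method: the geometric series formula — each summand is the previous one scaled by \frac{3}{2}; that constant multiplier is itself the geometric structure.


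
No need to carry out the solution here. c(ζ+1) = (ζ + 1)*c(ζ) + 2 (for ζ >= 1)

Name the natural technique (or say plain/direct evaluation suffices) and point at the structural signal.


Diagnosis: a summation factor — first-order, linear, moving coefficient ζ + 1: the discrete analogue of an integrating factor handles it.


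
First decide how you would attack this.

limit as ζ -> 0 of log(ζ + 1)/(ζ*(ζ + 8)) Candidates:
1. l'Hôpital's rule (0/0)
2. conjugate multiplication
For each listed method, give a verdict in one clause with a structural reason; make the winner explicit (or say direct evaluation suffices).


Method: l'Hôpital's rule (0/0) — the 0/0 form at 0 is the signature situation for l'Hôpital's rule. Known elementary limits would finish this too — the rule just bypasses the case analysis.
- l'Hôpital's rule (0/0) — yes — fits the structure here.
- conjugate multiplication — rationalization has no target — no divergent radical difference appears.


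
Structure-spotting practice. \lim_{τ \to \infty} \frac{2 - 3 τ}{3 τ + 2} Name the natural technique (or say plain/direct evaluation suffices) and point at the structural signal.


Best approach: dominant-term comparison — divide through by the highest power of τ; every lower-order term dies and the dominant terms decide the limit. As a single quotient, the ∞/∞ shape would yield to repeated differentiation as well — the growth comparison gets there in one look.


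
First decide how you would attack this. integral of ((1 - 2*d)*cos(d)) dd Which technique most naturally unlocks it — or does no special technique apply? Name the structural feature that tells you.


Technique: integration by parts — differentiate 1 - 2*d, integrate cos(d): each pass lowers the polynomial degree, so parts terminates.


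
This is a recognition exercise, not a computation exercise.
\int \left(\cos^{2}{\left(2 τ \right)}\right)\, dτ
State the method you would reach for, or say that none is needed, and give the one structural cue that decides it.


Method: a trigonometric identity — reduce \cos^{2}{\left(2 τ \right)} with the power-reduction formula and the integral becomes first-degree trigonometry.


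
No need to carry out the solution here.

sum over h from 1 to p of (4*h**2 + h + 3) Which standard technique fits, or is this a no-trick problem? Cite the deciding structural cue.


Method: no special technique — constant-multiple powers of h with no cancellation partners and no common ratio — use the standard power-sum formulas.


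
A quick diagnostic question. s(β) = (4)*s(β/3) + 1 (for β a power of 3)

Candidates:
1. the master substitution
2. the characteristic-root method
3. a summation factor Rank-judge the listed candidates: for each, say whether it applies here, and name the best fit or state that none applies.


Technique: the master substitution — the argument contracts 3-fold per step: reindex β exponentially and solve the linear recurrence in the new index.
- the master substitution: a fit — the right tool for this form.
- the characteristic-root method: a divided-index call is not the fixed-shift linear shape that characteristic roots solve.
- a summation factor — the recursion divides its index rather than shifting it — there is no previous-term chain for a summation factor to telescope.


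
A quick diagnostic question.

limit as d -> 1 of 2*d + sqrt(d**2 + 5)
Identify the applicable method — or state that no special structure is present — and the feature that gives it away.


Best approach: no special technique — no zero denominators, no indeterminate clash at 1 — substitute and read off the value.


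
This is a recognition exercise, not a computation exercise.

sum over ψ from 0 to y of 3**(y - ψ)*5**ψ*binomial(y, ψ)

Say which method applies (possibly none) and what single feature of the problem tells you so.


Diagnosis: the binomial theorem — terms weighting binomial(y, ψ) against matched powers of 5 and 3 reassemble into (5 + 3)^y by the binomial theorem.


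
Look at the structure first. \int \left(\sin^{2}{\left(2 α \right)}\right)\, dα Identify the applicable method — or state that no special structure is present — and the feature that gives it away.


Method: a trigonometric identity — \sin^{2}{\left(2 α \right)} calls for power reduction: rewrite via double angles before any antiderivative is attempted.
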